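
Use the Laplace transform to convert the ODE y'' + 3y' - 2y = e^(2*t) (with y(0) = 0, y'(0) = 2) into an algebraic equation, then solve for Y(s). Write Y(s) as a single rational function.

Take the Laplace transform of both sides.
With L{y''} = s^2 Y - s·y(0) - y'(0) and L{y'} = sY - y(0), with y(0) = 0, y'(0) = 2: the LHS transforms to (s^2 + 3*s - 2)Y - (2).
The right side is L{e^(2*t)} = 1/(s - 2).
So (s^2 + 3*s - 2)Y = 1/(s - 2) + (2).
Isolate Y and clear denominators.

Y(s) = (2*s - 3)/(s^3 + s^2 - 8*s + 4)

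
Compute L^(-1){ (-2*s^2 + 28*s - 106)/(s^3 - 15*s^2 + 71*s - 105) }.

-exp(7*t) + 4*exp(5*t) - 5*exp(3*t)

Factor the denominator: s^3 - 15*s^2 + 71*s - 105 = (s - 7)*(s - 5)*(s - 3).
Partial fraction decomposition gives [-5/(s - 3)] + [4/(s - 5)] + [-1/(s - 7)].
Invert each term: -5/(s - 3) ↔ -5e^(3t); 4/(s - 5) ↔ 4e^(5t); -1/(s - 7) ↔ -e^(7t).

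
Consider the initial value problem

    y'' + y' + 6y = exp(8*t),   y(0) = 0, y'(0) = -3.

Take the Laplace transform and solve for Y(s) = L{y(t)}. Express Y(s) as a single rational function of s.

Y(s) = (-3*s + 25)/(s^3 - 7*s^2 - 2*s - 48)

Laplace-transform each side.
With L{y''} = s^2 Y - s·y(0) - y'(0) and L{y'} = sY - y(0), with y(0) = 0, y'(0) = -3: the LHS transforms to (s^2 + s + 6)Y - (-3).
The right side is L{exp(8*t)} = 1/(s - 8).
So (s^2 + s + 6)Y = 1/(s - 8) + (-3).
Divide through and combine into a single rational function.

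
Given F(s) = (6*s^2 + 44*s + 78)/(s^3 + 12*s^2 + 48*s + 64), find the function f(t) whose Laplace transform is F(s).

f(t) = -t^2*exp(-4*t) - 4*t*exp(-4*t) + 6*exp(-4*t)

Factor the denominator: s^3 + 12*s^2 + 48*s + 64 = (s + 4)^3.
Partial fraction decomposition gives [6/(s + 4)] + [-4/(s + 4)^2] + [-2/(s + 4)^3].
Invert each term: 6/(s + 4) ↔ 6e^(-4t); -4/(s + 4)^2 ↔ -4t·e^(-4t); -2/(s + 4)^3 ↔ (-1)t^2·e^(-4t).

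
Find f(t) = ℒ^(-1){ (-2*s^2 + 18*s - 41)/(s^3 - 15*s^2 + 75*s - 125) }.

f(t) = -t^2*exp(5*t)/2 - 2*t*exp(5*t) - 2*exp(5*t)

Factor the denominator: s^3 - 15*s^2 + 75*s - 125 = (s - 5)^3.
Partial fraction decomposition gives [-2/(s - 5)] + [-2/(s - 5)^2] + [-1/(s - 5)^3].
Invert each term: -2/(s - 5) ↔ -2e^(5t); -2/(s - 5)^2 ↔ -2t·e^(5t); -1/(s - 5)^3 ↔ (-1/2)t^2·e^(5t).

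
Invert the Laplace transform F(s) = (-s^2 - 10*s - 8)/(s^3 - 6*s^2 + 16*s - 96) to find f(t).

Factor the denominator: s^3 - 6*s^2 + 16*s - 96 = (s - 6)*(s^2 + 16).
Partial fraction decomposition gives [-2/(s - 6)] + [s/(s^2 + 16)] + [-4/(s^2 + 16)].
Invert each term: -2/(s - 6) ↔ -2e^(6t); 1·s/(s^2 + 16) ↔ cos(4t); -1·4/(s^2 + 16) ↔ -sin(4t).

f(t) = -2*exp(6*t) - sin(4*t) + cos(4*t)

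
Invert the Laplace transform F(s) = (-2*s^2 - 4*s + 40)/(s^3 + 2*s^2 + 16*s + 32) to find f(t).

Factor the denominator: s^3 + 2*s^2 + 16*s + 32 = (s + 2)*(s^2 + 16).
Partial fraction decomposition gives [2/(s + 2)] + [-4*s/(s^2 + 16)] + [4/(s^2 + 16)].
Invert each term: 2/(s + 2) ↔ 2e^(-2t); -4·s/(s^2 + 16) ↔ -4cos(4t); 1·4/(s^2 + 16) ↔ sin(4t).

f(t) = sin(4*t) - 4*cos(4*t) + 2*exp(-2*t)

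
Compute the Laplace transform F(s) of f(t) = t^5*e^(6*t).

L{t^5} = 5!/s^6 = 120/s^6.
By the first shifting theorem, multiplying by e^(6t) replaces s with s - 6.

F(s) = 120/(s - 6)^6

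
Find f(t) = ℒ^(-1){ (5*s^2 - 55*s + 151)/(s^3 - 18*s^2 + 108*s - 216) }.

f(t) = t^2*exp(6*t)/2 + 5*t*exp(6*t) + 5*exp(6*t)

Factor the denominator: s^3 - 18*s^2 + 108*s - 216 = (s - 6)^3.
Partial fraction decomposition gives [5/(s - 6)] + [5/(s - 6)^2] + [(s - 6)^(-3)].
Invert each term: 5/(s - 6) ↔ 5e^(6t); 5/(s - 6)^2 ↔ 5t·e^(6t); 1/(s - 6)^3 ↔ (1/2)t^2·e^(6t).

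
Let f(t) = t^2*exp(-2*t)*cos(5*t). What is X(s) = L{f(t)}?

X(s) = 2*(s + 2)*(s^2 + 4*s - 71)/(s^2 + 4*s + 29)^3

L{cos(5t)} = s/(s^2 + 25).
Multiplying by e^(-2t) shifts s → s + 2, so L{exp(-2*t)*cos(5*t)} = (s + 2)/((s + 2)^2 + 25).
Then apply L{t^2·g(t)} = (-1)^2 d^2/ds^2[G(s)] with G(s) = (s + 2)/((s + 2)^2 + 25):
differentiating 2 times and applying the sign gives 2*(s + 2)*(s^2 + 4*s - 71)/(s^2 + 4*s + 29)^3.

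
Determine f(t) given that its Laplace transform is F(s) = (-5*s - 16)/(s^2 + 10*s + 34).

f(t) = 3*exp(-5*t)*sin(3*t) - 5*exp(-5*t)*cos(3*t)

Complete the square in the denominator: s^2 + 10*s + 34 = (s + 5)^2 + 3^2.
Split the numerator to match: -5*s - 16 = -5·(s + 5) + 3·3.
Invert each term: -5·(s + 5)/((s + 5)^2 + 9) ↔ -5e^(-5t)cos(3t); 3·3/((s + 5)^2 + 9) ↔ 3e^(-5t)sin(3t).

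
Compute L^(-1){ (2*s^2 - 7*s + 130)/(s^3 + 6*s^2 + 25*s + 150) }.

Factor the denominator: s^3 + 6*s^2 + 25*s + 150 = (s + 6)*(s^2 + 25).
Partial fraction decomposition gives [4/(s + 6)] + [-2*s/(s^2 + 25)] + [5/(s^2 + 25)].
Invert each term: 4/(s + 6) ↔ 4e^(-6t); -2·s/(s^2 + 25) ↔ -2cos(5t); 1·5/(s^2 + 25) ↔ sin(5t).

sin(5*t) - 2*cos(5*t) + 4*exp(-6*t)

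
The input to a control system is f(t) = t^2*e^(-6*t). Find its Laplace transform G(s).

G(s) = 2/(s + 6)^3

L{e^(-6t)} = 1/(s + 6).
Then apply L{t^2·g(t)} = (-1)^2 d^2/ds^2[H(s)] with H(s) = 1/(s + 6):
differentiating 2 times and applying the sign gives 2/(s + 6)^3.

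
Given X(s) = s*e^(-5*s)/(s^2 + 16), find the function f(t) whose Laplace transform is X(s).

The factor e^(-5s) signals a time shift by c = 5 (second shifting theorem).
L{cos(4t)} = s/(s^2 + 16), so L^-1{s/(s^2 + 16)} = cos(4*t).
Hence the inverse is u(t - 5) times that function evaluated at t - 5.

f(t) = Heaviside(t - 5)*(cos(4*t - 20))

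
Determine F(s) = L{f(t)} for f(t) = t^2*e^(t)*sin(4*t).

F(s) = 8*(3*s^2 - 6*s - 13)/(s^2 - 2*s + 17)^3

L{sin(4t)} = 4/(s^2 + 16).
Multiplying by e^(t) shifts s → s - 1, so L{e^(t)*sin(4*t)} = 4/((s - 1)^2 + 16).
Then apply L{t^2·g(t)} = (-1)^2 d^2/ds^2[G(s)] with G(s) = 4/((s - 1)^2 + 16):
differentiating 2 times and applying the sign gives 8*(3*s^2 - 6*s - 13)/(s^2 - 2*s + 17)^3.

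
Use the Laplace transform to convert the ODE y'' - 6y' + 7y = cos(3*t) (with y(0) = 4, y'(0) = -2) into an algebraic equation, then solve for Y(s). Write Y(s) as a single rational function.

Apply the Laplace transform to the equation.
With L{y''} = s^2 Y - s·y(0) - y'(0) and L{y'} = sY - y(0), with y(0) = 4, y'(0) = -2: the LHS transforms to (s^2 - 6*s + 7)Y - (4*s - 26).
The right side is L{cos(3*t)} = s/(s^2 + 9).
So (s^2 - 6*s + 7)Y = s/(s^2 + 9) + (4*s - 26).
Isolate Y and clear denominators.

Y(s) = (4*s^3 - 26*s^2 + 37*s - 234)/(s^4 - 6*s^3 + 16*s^2 - 54*s + 63)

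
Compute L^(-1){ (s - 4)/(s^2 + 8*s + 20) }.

-4*exp(-4*t)*sin(2*t) + exp(-4*t)*cos(2*t)

Complete the square in the denominator: s^2 + 8*s + 20 = (s + 4)^2 + 2^2.
Split the numerator to match: s - 4 = 1·(s + 4) - 4·2.
Invert each term: 1·(s + 4)/((s + 4)^2 + 4) ↔ e^(-4t)cos(2t); -4·2/((s + 4)^2 + 4) ↔ -4e^(-4t)sin(2t).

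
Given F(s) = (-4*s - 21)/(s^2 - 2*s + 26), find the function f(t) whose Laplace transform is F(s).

Complete the square in the denominator: s^2 - 2*s + 26 = (s - 1)^2 + 5^2.
Split the numerator to match: -4*s - 21 = -4·(s - 1) - 5·5.
Invert each term: -4·(s - 1)/((s - 1)^2 + 25) ↔ -4e^(t)cos(5t); -5·5/((s - 1)^2 + 25) ↔ -5e^(t)sin(5t).

f(t) = -5*exp(t)*sin(5*t) - 4*exp(t)*cos(5*t)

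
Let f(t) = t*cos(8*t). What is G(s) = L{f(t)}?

G(s) = (s - 8)*(s + 8)/(s^2 + 64)^2

L{cos(8t)} = s/(s^2 + 64).
Then apply L{t·g(t)} = -d/ds[H(s)] with H(s) = s/(s^2 + 64):
differentiating 1 time and applying the sign gives (s - 8)*(s + 8)/(s^2 + 64)^2.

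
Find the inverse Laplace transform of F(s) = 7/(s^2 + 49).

sin(7*t)

Since L{sin(7t)} = 7/(s^2 + 49), the inverse is sin(7*t).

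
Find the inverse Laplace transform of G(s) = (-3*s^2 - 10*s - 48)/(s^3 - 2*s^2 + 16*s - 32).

Factor the denominator: s^3 - 2*s^2 + 16*s - 32 = (s - 2)*(s^2 + 16).
Partial fraction decomposition gives [-4/(s - 2)] + [s/(s^2 + 16)] + [-8/(s^2 + 16)].
Invert each term: -4/(s - 2) ↔ -4e^(2t); 1·s/(s^2 + 16) ↔ cos(4t); -2·4/(s^2 + 16) ↔ -2sin(4t).

-4*exp(2*t) - 2*sin(4*t) + cos(4*t)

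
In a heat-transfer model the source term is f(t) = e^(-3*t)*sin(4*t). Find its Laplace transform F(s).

L{sin(4t)} = 4/(s^2 + 16).
By the first shifting theorem, multiplying by e^(-3t) replaces s with s + 3.

F(s) = 4/((s + 3)^2 + 16)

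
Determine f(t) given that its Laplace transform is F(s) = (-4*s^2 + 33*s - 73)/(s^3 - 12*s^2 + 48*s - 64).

Factor the denominator: s^3 - 12*s^2 + 48*s - 64 = (s - 4)^3.
Partial fraction decomposition gives [-4/(s - 4)] + [(s - 4)^(-2)] + [-5/(s - 4)^3].
Invert each term: -4/(s - 4) ↔ -4e^(4t); 1/(s - 4)^2 ↔ t·e^(4t); -5/(s - 4)^3 ↔ (-5/2)t^2·e^(4t).

f(t) = -5*t^2*exp(4*t)/2 + t*exp(4*t) - 4*exp(4*t)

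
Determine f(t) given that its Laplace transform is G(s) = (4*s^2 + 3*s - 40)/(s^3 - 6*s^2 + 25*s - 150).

f(t) = 2*exp(6*t) + 3*sin(5*t) + 2*cos(5*t)

Factor the denominator: s^3 - 6*s^2 + 25*s - 150 = (s - 6)*(s^2 + 25).
Partial fraction decomposition gives [2/(s - 6)] + [2*s/(s^2 + 25)] + [15/(s^2 + 25)].
Invert each term: 2/(s - 6) ↔ 2e^(6t); 2·s/(s^2 + 25) ↔ 2cos(5t); 3·5/(s^2 + 25) ↔ 3sin(5t).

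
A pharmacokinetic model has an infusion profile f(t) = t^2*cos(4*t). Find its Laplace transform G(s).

G(s) = 2*s*(s^2 - 48)/(s^2 + 16)^3

L{cos(4t)} = s/(s^2 + 16).
Then apply L{t^2·g(t)} = (-1)^2 d^2/ds^2[H(s)] with H(s) = s/(s^2 + 16):
differentiating 2 times and applying the sign gives 2*s*(s^2 - 48)/(s^2 + 16)^3.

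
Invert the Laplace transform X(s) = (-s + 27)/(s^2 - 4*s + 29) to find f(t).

f(t) = 5*exp(2*t)*sin(5*t) - exp(2*t)*cos(5*t)

Complete the square in the denominator: s^2 - 4*s + 29 = (s - 2)^2 + 5^2.
Split the numerator to match: -s + 27 = -1·(s - 2) + 5·5.
Invert each term: -1·(s - 2)/((s - 2)^2 + 25) ↔ -e^(2t)cos(5t); 5·5/((s - 2)^2 + 25) ↔ 5e^(2t)sin(5t).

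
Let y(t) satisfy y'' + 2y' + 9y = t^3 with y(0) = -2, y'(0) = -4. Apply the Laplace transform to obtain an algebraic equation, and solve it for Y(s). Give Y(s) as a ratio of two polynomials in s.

Y(s) = (-2*s^5 - 8*s^4 + 6)/(s^6 + 2*s^5 + 9*s^4)

Transform both sides with L{·}.
Using L{y''} = s^2 Y - s·y(0) - y'(0) and L{y'} = sY - y(0), with y(0) = -2, y'(0) = -4, the left side becomes (s^2 + 2*s + 9)Y - (-2*s - 8).
The right side is L{t^3} = 6/s^4.
So (s^2 + 2*s + 9)Y = 6/s^4 + (-2*s - 8).
Divide through and combine into a single rational function.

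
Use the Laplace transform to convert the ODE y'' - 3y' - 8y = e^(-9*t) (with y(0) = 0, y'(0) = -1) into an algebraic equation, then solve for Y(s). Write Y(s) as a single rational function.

Y(s) = (-s - 8)/(s^3 + 6*s^2 - 35*s - 72)

Transform both sides with L{·}.
The derivative rules (L{y''} = s^2 Y - s·y(0) - y'(0) and L{y'} = sY - y(0), with y(0) = 0, y'(0) = -1) turn the left side into (s^2 - 3*s - 8)Y - (-1).
The right side is L{e^(-9*t)} = 1/(s + 9).
So (s^2 - 3*s - 8)Y = 1/(s + 9) + (-1).
Divide through and combine into a single rational function.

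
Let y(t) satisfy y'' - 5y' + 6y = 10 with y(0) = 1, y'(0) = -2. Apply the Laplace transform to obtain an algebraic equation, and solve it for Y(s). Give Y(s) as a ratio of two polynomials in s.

Y(s) = (s - 5)/(s^2 - 3*s)

Take the Laplace transform of both sides.
The derivative rules (L{y''} = s^2 Y - s·y(0) - y'(0) and L{y'} = sY - y(0), with y(0) = 1, y'(0) = -2) turn the left side into (s^2 - 5*s + 6)Y - (s - 7).
The right side is L{10} = 10/s.
So (s^2 - 5*s + 6)Y = 10/s + (s - 7).
Solve for Y(s) and write it as one ratio of polynomials.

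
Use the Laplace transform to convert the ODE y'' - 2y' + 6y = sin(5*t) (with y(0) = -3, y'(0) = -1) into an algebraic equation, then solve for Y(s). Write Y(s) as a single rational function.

Apply the Laplace transform to the equation.
With L{y''} = s^2 Y - s·y(0) - y'(0) and L{y'} = sY - y(0), with y(0) = -3, y'(0) = -1: the LHS transforms to (s^2 - 2*s + 6)Y - (-3*s + 5).
The right side is L{sin(5*t)} = 5/(s^2 + 25).
So (s^2 - 2*s + 6)Y = 5/(s^2 + 25) + (-3*s + 5).
Isolate Y and clear denominators.

Y(s) = (-3*s^3 + 5*s^2 - 75*s + 130)/(s^4 - 2*s^3 + 31*s^2 - 50*s + 150)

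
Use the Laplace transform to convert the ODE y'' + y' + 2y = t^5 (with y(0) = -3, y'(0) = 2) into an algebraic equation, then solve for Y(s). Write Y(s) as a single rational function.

Take the Laplace transform of both sides.
Using L{y''} = s^2 Y - s·y(0) - y'(0) and L{y'} = sY - y(0), with y(0) = -3, y'(0) = 2, the left side becomes (s^2 + s + 2)Y - (-3*s - 1).
The right side is L{t^5} = 120/s^6.
So (s^2 + s + 2)Y = 120/s^6 + (-3*s - 1).
Isolate Y and clear denominators.

Y(s) = (-3*s^7 - s^6 + 120)/(s^8 + s^7 + 2*s^6)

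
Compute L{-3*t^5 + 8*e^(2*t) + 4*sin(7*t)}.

Apply the Laplace transform termwise.
(4)·[L{sin(7t)} = 7/(s^2 + 49)]; (-3)·[L{t^5} = 5!/s^6 = 120/s^6]; (8)·[L{e^(2t)} = 1/(s - 2)].

28/(s^2 + 49) + 8/(s - 2) - 360/s^6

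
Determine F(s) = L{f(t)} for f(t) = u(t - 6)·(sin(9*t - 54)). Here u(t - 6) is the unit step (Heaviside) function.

F(s) = 9*exp(-6*s)/(s^2 + 81)

By the second shifting theorem, L{u(t - c)·g(t - c)} = e^(-cs)·G(s) with c = 6 and G(s) = L{g(t)}.
L{sin(9t)} = 9/(s^2 + 81).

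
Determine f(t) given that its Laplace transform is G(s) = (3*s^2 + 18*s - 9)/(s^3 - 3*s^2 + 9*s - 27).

f(t) = 4*exp(3*t) + 5*sin(3*t) - cos(3*t)

Factor the denominator: s^3 - 3*s^2 + 9*s - 27 = (s - 3)*(s^2 + 9).
Partial fraction decomposition gives [4/(s - 3)] + [-s/(s^2 + 9)] + [15/(s^2 + 9)].
Invert each term: 4/(s - 3) ↔ 4e^(3t); -1·s/(s^2 + 9) ↔ -cos(3t); 5·3/(s^2 + 9) ↔ 5sin(3t).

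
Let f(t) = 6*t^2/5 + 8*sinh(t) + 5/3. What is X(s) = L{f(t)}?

The transform is linear, so treat each term independently.
L{5/3} = (5/3)/s; (6/5)·[L{t^2} = 2!/s^3 = 2/s^3]; (8)·[L{sinh(t)} = 1/(s^2 - 1)].

X(s) = 8/(s^2 - 1) + 5/(3*s) + 12/(5*s^3)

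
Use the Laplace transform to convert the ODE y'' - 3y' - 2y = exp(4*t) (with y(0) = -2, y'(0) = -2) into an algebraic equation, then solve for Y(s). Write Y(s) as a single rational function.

Take the Laplace transform of both sides.
The derivative rules (L{y''} = s^2 Y - s·y(0) - y'(0) and L{y'} = sY - y(0), with y(0) = -2, y'(0) = -2) turn the left side into (s^2 - 3*s - 2)Y - (-2*s + 4).
The right side is L{exp(4*t)} = 1/(s - 4).
So (s^2 - 3*s - 2)Y = 1/(s - 4) + (-2*s + 4).
Divide through and combine into a single rational function.

Y(s) = (-2*s^2 + 12*s - 15)/(s^3 - 7*s^2 + 10*s + 8)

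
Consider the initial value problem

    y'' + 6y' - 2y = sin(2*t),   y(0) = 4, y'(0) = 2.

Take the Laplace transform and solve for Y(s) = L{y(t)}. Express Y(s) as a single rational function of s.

Laplace-transform each side.
Using L{y''} = s^2 Y - s·y(0) - y'(0) and L{y'} = sY - y(0), with y(0) = 4, y'(0) = 2, the left side becomes (s^2 + 6*s - 2)Y - (4*s + 26).
The right side is L{sin(2*t)} = 2/(s^2 + 4).
So (s^2 + 6*s - 2)Y = 2/(s^2 + 4) + (4*s + 26).
Isolate Y and clear denominators.

Y(s) = (4*s^3 + 26*s^2 + 16*s + 106)/(s^4 + 6*s^3 + 2*s^2 + 24*s - 8)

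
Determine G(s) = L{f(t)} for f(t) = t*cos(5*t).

G(s) = (s - 5)*(s + 5)/(s^2 + 25)^2

L{cos(5t)} = s/(s^2 + 25).
Then apply L{t·g(t)} = -d/ds[H(s)] with H(s) = s/(s^2 + 25):
differentiating 1 time and applying the sign gives (s - 5)*(s + 5)/(s^2 + 25)^2.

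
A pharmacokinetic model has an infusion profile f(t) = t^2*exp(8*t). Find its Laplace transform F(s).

F(s) = 2/(s - 8)^3

L{e^(8t)} = 1/(s - 8).
Then apply L{t^2·g(t)} = (-1)^2 d^2/ds^2[G(s)] with G(s) = 1/(s - 8):
differentiating 2 times and applying the sign gives 2/(s - 8)^3.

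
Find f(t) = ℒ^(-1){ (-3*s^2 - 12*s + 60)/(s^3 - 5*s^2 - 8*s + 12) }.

Factor the denominator: s^3 - 5*s^2 - 8*s + 12 = (s - 6)*(s - 1)*(s + 2).
Partial fraction decomposition gives [3/(s + 2)] + [-3/(s - 1)] + [-3/(s - 6)].
Invert each term: 3/(s + 2) ↔ 3e^(-2t); -3/(s - 1) ↔ -3e^(t); -3/(s - 6) ↔ -3e^(6t).

f(t) = -3*exp(6*t) - 3*exp(t) + 3*exp(-2*t)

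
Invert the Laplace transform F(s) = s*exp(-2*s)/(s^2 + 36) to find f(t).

The factor e^(-2s) signals a time shift by c = 2 (second shifting theorem).
L{cos(6t)} = s/(s^2 + 36), so L^-1{s/(s^2 + 36)} = cos(6*t).
Hence the inverse is u(t - 2) times that function evaluated at t - 2.

f(t) = Heaviside(t - 2)*(cos(6*t - 12))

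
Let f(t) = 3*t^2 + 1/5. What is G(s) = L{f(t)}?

G(s) = 1/(5*s) + 6/s^3

Apply the Laplace transform termwise.
(3)·[L{t^2} = 2!/s^3 = 2/s^3]; L{1/5} = (1/5)/s.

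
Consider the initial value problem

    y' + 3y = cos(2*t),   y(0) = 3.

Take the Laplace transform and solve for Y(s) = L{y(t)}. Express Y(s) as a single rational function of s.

Apply the Laplace transform to the equation.
With L{y'} = sY - y(0) = sY - 3: the LHS transforms to (s + 3)Y - (3).
The right side is L{cos(2*t)} = s/(s^2 + 4).
So (s + 3)Y = s/(s^2 + 4) + (3).
Divide through and combine into a single rational function.

Y(s) = (3*s^2 + s + 12)/(s^3 + 3*s^2 + 4*s + 12)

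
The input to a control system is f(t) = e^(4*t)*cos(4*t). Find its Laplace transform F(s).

L{cos(4t)} = s/(s^2 + 16).
By the first shifting theorem, multiplying by e^(4t) replaces s with s - 4.

F(s) = (s - 4)/((s - 4)^2 + 16)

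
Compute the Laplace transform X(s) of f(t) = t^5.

X(s) = 120/s^6

L{t^5} = 5!/s^6 = 120/s^6.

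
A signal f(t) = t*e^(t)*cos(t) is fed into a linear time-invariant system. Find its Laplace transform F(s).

L{cos(t)} = s/(s^2 + 1).
Multiplying by e^(t) shifts s → s - 1, so L{e^(t)*cos(t)} = (s - 1)/((s - 1)^2 + 1).
Then apply L{t·g(t)} = -d/ds[G(s)] with G(s) = (s - 1)/((s - 1)^2 + 1):
differentiating 1 time and applying the sign gives s*(s - 2)/(s^2 - 2*s + 2)^2.

F(s) = s*(s - 2)/(s^2 - 2*s + 2)^2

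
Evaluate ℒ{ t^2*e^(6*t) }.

L{e^(6t)} = 1/(s - 6).
Then apply L{t^2·g(t)} = (-1)^2 d^2/ds^2[G(s)] with G(s) = 1/(s - 6):
differentiating 2 times and applying the sign gives 2/(s - 6)^3.

2/(s - 6)^3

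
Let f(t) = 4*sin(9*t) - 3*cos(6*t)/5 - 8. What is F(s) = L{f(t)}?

F(s) = -3*s/(5*(s^2 + 36)) + 36/(s^2 + 81) - 8/s

By linearity of the Laplace transform, transform each term separately.
(4)·[L{sin(9t)} = 9/(s^2 + 81)]; L{-8} = -8/s; (-3/5)·[L{cos(6t)} = s/(s^2 + 36)].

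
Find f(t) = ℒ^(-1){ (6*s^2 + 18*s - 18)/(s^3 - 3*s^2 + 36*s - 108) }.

Factor the denominator: s^3 - 3*s^2 + 36*s - 108 = (s - 3)*(s^2 + 36).
Partial fraction decomposition gives [2/(s - 3)] + [4*s/(s^2 + 36)] + [30/(s^2 + 36)].
Invert each term: 2/(s - 3) ↔ 2e^(3t); 4·s/(s^2 + 36) ↔ 4cos(6t); 5·6/(s^2 + 36) ↔ 5sin(6t).

f(t) = 2*exp(3*t) + 5*sin(6*t) + 4*cos(6*t)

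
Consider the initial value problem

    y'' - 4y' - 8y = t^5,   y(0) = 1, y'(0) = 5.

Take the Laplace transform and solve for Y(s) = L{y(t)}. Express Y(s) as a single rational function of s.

Take the Laplace transform of both sides.
Using L{y''} = s^2 Y - s·y(0) - y'(0) and L{y'} = sY - y(0), with y(0) = 1, y'(0) = 5, the left side becomes (s^2 - 4*s - 8)Y - (s + 1).
The right side is L{t^5} = 120/s^6.
So (s^2 - 4*s - 8)Y = 120/s^6 + (s + 1).
Isolate Y and clear denominators.

Y(s) = (s^7 + s^6 + 120)/(s^8 - 4*s^7 - 8*s^6)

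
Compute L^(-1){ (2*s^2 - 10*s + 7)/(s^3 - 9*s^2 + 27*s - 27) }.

-5*t^2*exp(3*t)/2 + 2*t*exp(3*t) + 2*exp(3*t)

Factor the denominator: s^3 - 9*s^2 + 27*s - 27 = (s - 3)^3.
Partial fraction decomposition gives [2/(s - 3)] + [2/(s - 3)^2] + [-5/(s - 3)^3].
Invert each term: 2/(s - 3) ↔ 2e^(3t); 2/(s - 3)^2 ↔ 2t·e^(3t); -5/(s - 3)^3 ↔ (-5/2)t^2·e^(3t).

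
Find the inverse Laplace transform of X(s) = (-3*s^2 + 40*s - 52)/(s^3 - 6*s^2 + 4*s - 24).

Factor the denominator: s^3 - 6*s^2 + 4*s - 24 = (s - 6)*(s^2 + 4).
Partial fraction decomposition gives [2/(s - 6)] + [-5*s/(s^2 + 4)] + [10/(s^2 + 4)].
Invert each term: 2/(s - 6) ↔ 2e^(6t); -5·s/(s^2 + 4) ↔ -5cos(2t); 5·2/(s^2 + 4) ↔ 5sin(2t).

2*exp(6*t) + 5*sin(2*t) - 5*cos(2*t)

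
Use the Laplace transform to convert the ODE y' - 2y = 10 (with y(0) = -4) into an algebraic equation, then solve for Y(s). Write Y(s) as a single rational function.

Take the Laplace transform of both sides.
The derivative rules (L{y'} = sY - y(0) = sY - (-4)) turn the left side into (s - 2)Y - (-4).
The right side is L{10} = 10/s.
So (s - 2)Y = 10/s + (-4).
Solve for Y(s) and write it as one ratio of polynomials.

Y(s) = (-4*s + 10)/(s^2 - 2*s)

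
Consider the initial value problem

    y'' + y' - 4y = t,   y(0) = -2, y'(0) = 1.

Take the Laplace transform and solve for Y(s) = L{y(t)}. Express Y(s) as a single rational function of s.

Y(s) = (-2*s^3 - s^2 + 1)/(s^4 + s^3 - 4*s^2)

Laplace-transform each side.
Using L{y''} = s^2 Y - s·y(0) - y'(0) and L{y'} = sY - y(0), with y(0) = -2, y'(0) = 1, the left side becomes (s^2 + s - 4)Y - (-2*s - 1).
The right side is L{t} = s^(-2).
So (s^2 + s - 4)Y = s^(-2) + (-2*s - 1).
Solve for Y(s) and write it as one ratio of polynomials.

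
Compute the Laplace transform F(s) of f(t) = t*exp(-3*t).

L{e^(-3t)} = 1/(s + 3).
Then apply L{t·g(t)} = -d/ds[G(s)] with G(s) = 1/(s + 3):
differentiating 1 time and applying the sign gives (s + 3)^(-2).

F(s) = (s + 3)^(-2)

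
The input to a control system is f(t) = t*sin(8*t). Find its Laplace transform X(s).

L{sin(8t)} = 8/(s^2 + 64).
Then apply L{t·g(t)} = -d/ds[G(s)] with G(s) = 8/(s^2 + 64):
differentiating 1 time and applying the sign gives 16*s/(s^2 + 64)^2.

X(s) = 16*s/(s^2 + 64)^2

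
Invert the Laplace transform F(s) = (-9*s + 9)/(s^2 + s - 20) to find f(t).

Factor the denominator: s^2 + s - 20 = (s - 4)*(s + 5).
Partial fraction decomposition gives [-6/(s + 5)] + [-3/(s - 4)].
Invert each term: -6/(s + 5) ↔ -6e^(-5t); -3/(s - 4) ↔ -3e^(4t).

f(t) = -3*exp(4*t) - 6*exp(-5*t)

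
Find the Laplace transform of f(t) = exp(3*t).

1/(s - 3)

L{e^(3t)} = 1/(s - 3).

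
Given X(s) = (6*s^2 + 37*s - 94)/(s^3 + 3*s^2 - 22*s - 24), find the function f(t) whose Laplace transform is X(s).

f(t) = 3*exp(4*t) + 5*exp(-t) - 2*exp(-6*t)

Factor the denominator: s^3 + 3*s^2 - 22*s - 24 = (s - 4)*(s + 1)*(s + 6).
Partial fraction decomposition gives [-2/(s + 6)] + [3/(s - 4)] + [5/(s + 1)].
Invert each term: -2/(s + 6) ↔ -2e^(-6t); 3/(s - 4) ↔ 3e^(4t); 5/(s + 1) ↔ 5e^(-t).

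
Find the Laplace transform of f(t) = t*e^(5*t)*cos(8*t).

L{cos(8t)} = s/(s^2 + 64).
Multiplying by e^(5t) shifts s → s - 5, so L{e^(5*t)*cos(8*t)} = (s - 5)/((s - 5)^2 + 64).
Then apply L{t·g(t)} = -d/ds[G(s)] with G(s) = (s - 5)/((s - 5)^2 + 64):
differentiating 1 time and applying the sign gives (s - 13)*(s + 3)/(s^2 - 10*s + 89)^2.

(s - 13)*(s + 3)/(s^2 - 10*s + 89)^2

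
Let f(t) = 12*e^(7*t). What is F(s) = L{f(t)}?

F(s) = 12/(s - 7)

L{12} = 12/s.
By the first shifting theorem, multiplying by e^(7t) replaces s with s - 7.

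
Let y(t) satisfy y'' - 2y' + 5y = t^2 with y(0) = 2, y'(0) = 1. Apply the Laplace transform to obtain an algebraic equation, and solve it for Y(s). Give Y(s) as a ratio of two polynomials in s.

Laplace-transform each side.
The derivative rules (L{y''} = s^2 Y - s·y(0) - y'(0) and L{y'} = sY - y(0), with y(0) = 2, y'(0) = 1) turn the left side into (s^2 - 2*s + 5)Y - (2*s - 3).
The right side is L{t^2} = 2/s^3.
So (s^2 - 2*s + 5)Y = 2/s^3 + (2*s - 3).
Solve for Y(s) and write it as one ratio of polynomials.

Y(s) = (2*s^4 - 3*s^3 + 2)/(s^5 - 2*s^4 + 5*s^3)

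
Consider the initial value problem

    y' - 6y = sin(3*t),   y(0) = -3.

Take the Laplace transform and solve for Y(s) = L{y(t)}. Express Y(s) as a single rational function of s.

Y(s) = (-3*s^2 - 24)/(s^3 - 6*s^2 + 9*s - 54)

Take the Laplace transform of both sides.
Using L{y'} = sY - y(0) = sY - (-3), the left side becomes (s - 6)Y - (-3).
The right side is L{sin(3*t)} = 3/(s^2 + 9).
So (s - 6)Y = 3/(s^2 + 9) + (-3).
Solve for Y(s) and write it as one ratio of polynomials.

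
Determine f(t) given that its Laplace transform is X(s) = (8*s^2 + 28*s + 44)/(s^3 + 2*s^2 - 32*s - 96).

Factor the denominator: s^3 + 2*s^2 - 32*s - 96 = (s - 6)*(s + 4)^2.
Partial fraction decomposition gives [3/(s + 4)] + [-6/(s + 4)^2] + [5/(s - 6)].
Invert each term: 3/(s + 4) ↔ 3e^(-4t); -6/(s + 4)^2 ↔ -6t·e^(-4t); 5/(s - 6) ↔ 5e^(6t).

f(t) = -6*t*exp(-4*t) + 5*exp(6*t) + 3*exp(-4*t)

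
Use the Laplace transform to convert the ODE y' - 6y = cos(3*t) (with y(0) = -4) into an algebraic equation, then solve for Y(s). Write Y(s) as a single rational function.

Apply the Laplace transform to the equation.
With L{y'} = sY - y(0) = sY - (-4): the LHS transforms to (s - 6)Y - (-4).
The right side is L{cos(3*t)} = s/(s^2 + 9).
So (s - 6)Y = s/(s^2 + 9) + (-4).
Isolate Y and clear denominators.

Y(s) = (-4*s^2 + s - 36)/(s^3 - 6*s^2 + 9*s - 54)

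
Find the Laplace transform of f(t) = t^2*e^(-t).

L{e^(-t)} = 1/(s + 1).
Then apply L{t^2·g(t)} = (-1)^2 d^2/ds^2[G(s)] with G(s) = 1/(s + 1):
differentiating 2 times and applying the sign gives 2/(s + 1)^3.

2/(s + 1)^3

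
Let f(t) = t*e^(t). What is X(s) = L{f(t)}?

L{e^(t)} = 1/(s - 1).
Then apply L{t·g(t)} = -d/ds[G(s)] with G(s) = 1/(s - 1):
differentiating 1 time and applying the sign gives (s - 1)^(-2).

X(s) = (s - 1)^(-2)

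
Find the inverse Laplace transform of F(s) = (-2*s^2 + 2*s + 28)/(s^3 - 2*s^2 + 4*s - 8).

3*exp(2*t) - 4*sin(2*t) - 5*cos(2*t)

Factor the denominator: s^3 - 2*s^2 + 4*s - 8 = (s - 2)*(s^2 + 4).
Partial fraction decomposition gives [3/(s - 2)] + [-5*s/(s^2 + 4)] + [-8/(s^2 + 4)].
Invert each term: 3/(s - 2) ↔ 3e^(2t); -5·s/(s^2 + 4) ↔ -5cos(2t); -4·2/(s^2 + 4) ↔ -4sin(2t).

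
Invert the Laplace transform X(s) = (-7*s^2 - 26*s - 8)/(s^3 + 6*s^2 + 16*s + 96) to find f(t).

Factor the denominator: s^3 + 6*s^2 + 16*s + 96 = (s + 6)*(s^2 + 16).
Partial fraction decomposition gives [-2/(s + 6)] + [-5*s/(s^2 + 16)] + [4/(s^2 + 16)].
Invert each term: -2/(s + 6) ↔ -2e^(-6t); -5·s/(s^2 + 16) ↔ -5cos(4t); 1·4/(s^2 + 16) ↔ sin(4t).

f(t) = sin(4*t) - 5*cos(4*t) - 2*exp(-6*t)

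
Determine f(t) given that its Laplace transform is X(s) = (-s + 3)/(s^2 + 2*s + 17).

Complete the square in the denominator: s^2 + 2*s + 17 = (s + 1)^2 + 4^2.
Split the numerator to match: -s + 3 = -1·(s + 1) + 1·4.
Invert each term: -1·(s + 1)/((s + 1)^2 + 16) ↔ -e^(-t)cos(4t); 1·4/((s + 1)^2 + 16) ↔ e^(-t)sin(4t).

f(t) = exp(-t)*sin(4*t) - exp(-t)*cos(4*t)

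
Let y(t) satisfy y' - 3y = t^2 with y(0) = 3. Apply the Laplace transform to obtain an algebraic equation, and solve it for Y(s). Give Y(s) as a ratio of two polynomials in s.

Apply the Laplace transform to the equation.
The derivative rules (L{y'} = sY - y(0) = sY - 3) turn the left side into (s - 3)Y - (3).
The right side is L{t^2} = 2/s^3.
So (s - 3)Y = 2/s^3 + (3).
Divide through and combine into a single rational function.

Y(s) = (3*s^3 + 2)/(s^4 - 3*s^3)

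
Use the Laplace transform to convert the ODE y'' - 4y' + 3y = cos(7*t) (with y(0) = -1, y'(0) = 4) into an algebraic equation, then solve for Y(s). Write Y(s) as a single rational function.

Take the Laplace transform of both sides.
Using L{y''} = s^2 Y - s·y(0) - y'(0) and L{y'} = sY - y(0), with y(0) = -1, y'(0) = 4, the left side becomes (s^2 - 4*s + 3)Y - (-s + 8).
The right side is L{cos(7*t)} = s/(s^2 + 49).
So (s^2 - 4*s + 3)Y = s/(s^2 + 49) + (-s + 8).
Isolate Y and clear denominators.

Y(s) = (-s^3 + 8*s^2 - 48*s + 392)/(s^4 - 4*s^3 + 52*s^2 - 196*s + 147)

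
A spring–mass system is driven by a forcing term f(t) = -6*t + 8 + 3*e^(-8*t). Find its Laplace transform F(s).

F(s) = 3/(s + 8) + 8/s - 6/s^2

The transform is linear, so treat each term independently.
L{8} = 8/s; (-6)·[L{t} = 1!/s^2 = 1/s^2]; (3)·[L{e^(-8t)} = 1/(s + 8)].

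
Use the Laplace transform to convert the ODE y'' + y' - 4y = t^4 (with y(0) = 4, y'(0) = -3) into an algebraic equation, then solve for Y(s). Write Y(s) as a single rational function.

Y(s) = (4*s^6 + s^5 + 24)/(s^7 + s^6 - 4*s^5)

Transform both sides with L{·}.
With L{y''} = s^2 Y - s·y(0) - y'(0) and L{y'} = sY - y(0), with y(0) = 4, y'(0) = -3: the LHS transforms to (s^2 + s - 4)Y - (4*s + 1).
The right side is L{t^4} = 24/s^5.
So (s^2 + s - 4)Y = 24/s^5 + (4*s + 1).
Divide through and combine into a single rational function.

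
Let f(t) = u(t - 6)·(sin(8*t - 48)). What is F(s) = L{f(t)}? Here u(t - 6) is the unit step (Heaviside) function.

F(s) = 8*exp(-6*s)/(s^2 + 64)

By the second shifting theorem, L{u(t - c)·g(t - c)} = e^(-cs)·G(s) with c = 6 and G(s) = L{g(t)}.
L{sin(8t)} = 8/(s^2 + 64).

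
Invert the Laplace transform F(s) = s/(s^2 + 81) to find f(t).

f(t) = cos(9*t)

Since L{cos(9t)} = s/(s^2 + 81), the inverse is cos(9*t).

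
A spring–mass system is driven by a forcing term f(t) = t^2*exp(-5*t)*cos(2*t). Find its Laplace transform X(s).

L{cos(2t)} = s/(s^2 + 4).
Multiplying by e^(-5t) shifts s → s + 5, so L{exp(-5*t)*cos(2*t)} = (s + 5)/((s + 5)^2 + 4).
Then apply L{t^2·g(t)} = (-1)^2 d^2/ds^2[G(s)] with G(s) = (s + 5)/((s + 5)^2 + 4):
differentiating 2 times and applying the sign gives 2*(s + 5)*(s^2 + 10*s + 13)/(s^2 + 10*s + 29)^3.

X(s) = 2*(s + 5)*(s^2 + 10*s + 13)/(s^2 + 10*s + 29)^3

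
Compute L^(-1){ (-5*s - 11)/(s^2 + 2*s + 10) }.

Complete the square in the denominator: s^2 + 2*s + 10 = (s + 1)^2 + 3^2.
Split the numerator to match: -5*s - 11 = -5·(s + 1) - 2·3.
Invert each term: -5·(s + 1)/((s + 1)^2 + 9) ↔ -5e^(-t)cos(3t); -2·3/((s + 1)^2 + 9) ↔ -2e^(-t)sin(3t).

-2*exp(-t)*sin(3*t) - 5*exp(-t)*cos(3*t)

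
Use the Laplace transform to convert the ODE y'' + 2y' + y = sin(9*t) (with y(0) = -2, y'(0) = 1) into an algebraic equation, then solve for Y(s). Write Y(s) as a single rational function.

Y(s) = (-2*s^3 - 3*s^2 - 162*s - 234)/(s^4 + 2*s^3 + 82*s^2 + 162*s + 81)

Apply the Laplace transform to the equation.
With L{y''} = s^2 Y - s·y(0) - y'(0) and L{y'} = sY - y(0), with y(0) = -2, y'(0) = 1: the LHS transforms to (s^2 + 2*s + 1)Y - (-2*s - 3).
The right side is L{sin(9*t)} = 9/(s^2 + 81).
So (s^2 + 2*s + 1)Y = 9/(s^2 + 81) + (-2*s - 3).
Solve for Y(s) and write it as one ratio of polynomials.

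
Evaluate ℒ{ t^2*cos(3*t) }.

2*s*(s^2 - 27)/(s^2 + 9)^3

L{cos(3t)} = s/(s^2 + 9).
Then apply L{t^2·g(t)} = (-1)^2 d^2/ds^2[G(s)] with G(s) = s/(s^2 + 9):
differentiating 2 times and applying the sign gives 2*s*(s^2 - 27)/(s^2 + 9)^3.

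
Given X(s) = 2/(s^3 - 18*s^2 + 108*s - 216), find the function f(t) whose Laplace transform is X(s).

Rewrite the denominator: s^3 - 18*s^2 + 108*s - 216 = (s - 6)^3.
The form in (s - 6) signals a first-shifting-theorem factor e^(6t).
Since L{t^2} = 2!/s^3 = 2/s^3, the inverse is t^2*exp(6*t).

f(t) = t^2*exp(6*t)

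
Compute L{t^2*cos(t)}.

2*s*(s^2 - 3)/(s^2 + 1)^3

L{cos(t)} = s/(s^2 + 1).
Then apply L{t^2·g(t)} = (-1)^2 d^2/ds^2[H(s)] with H(s) = s/(s^2 + 1):
differentiating 2 times and applying the sign gives 2*s*(s^2 - 3)/(s^2 + 1)^3.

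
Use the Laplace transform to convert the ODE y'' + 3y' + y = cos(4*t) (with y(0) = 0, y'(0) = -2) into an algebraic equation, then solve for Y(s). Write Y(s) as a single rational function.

Y(s) = (-2*s^2 + s - 32)/(s^4 + 3*s^3 + 17*s^2 + 48*s + 16)

Take the Laplace transform of both sides.
The derivative rules (L{y''} = s^2 Y - s·y(0) - y'(0) and L{y'} = sY - y(0), with y(0) = 0, y'(0) = -2) turn the left side into (s^2 + 3*s + 1)Y - (-2).
The right side is L{cos(4*t)} = s/(s^2 + 16).
So (s^2 + 3*s + 1)Y = s/(s^2 + 16) + (-2).
Isolate Y and clear denominators.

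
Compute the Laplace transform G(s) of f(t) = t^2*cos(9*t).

L{cos(9t)} = s/(s^2 + 81).
Then apply L{t^2·g(t)} = (-1)^2 d^2/ds^2[H(s)] with H(s) = s/(s^2 + 81):
differentiating 2 times and applying the sign gives 2*s*(s^2 - 243)/(s^2 + 81)^3.

G(s) = 2*s*(s^2 - 243)/(s^2 + 81)^3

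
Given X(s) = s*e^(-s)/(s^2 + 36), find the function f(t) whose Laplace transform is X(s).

The factor e^(-s) signals a time shift by c = 1 (second shifting theorem).
L{cos(6t)} = s/(s^2 + 36), so L^-1{s/(s^2 + 36)} = cos(6*t).
Hence the inverse is u(t - 1) times that function evaluated at t - 1.

f(t) = Heaviside(t - 1)*(cos(6*t - 6))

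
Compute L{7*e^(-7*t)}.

L{7} = 7/s.
By the first shifting theorem, multiplying by e^(-7t) replaces s with s + 7.

7/(s + 7)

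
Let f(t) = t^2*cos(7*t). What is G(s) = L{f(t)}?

L{cos(7t)} = s/(s^2 + 49).
Then apply L{t^2·g(t)} = (-1)^2 d^2/ds^2[H(s)] with H(s) = s/(s^2 + 49):
differentiating 2 times and applying the sign gives 2*s*(s^2 - 147)/(s^2 + 49)^3.

G(s) = 2*s*(s^2 - 147)/(s^2 + 49)^3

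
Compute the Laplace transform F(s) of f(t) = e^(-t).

L{e^(-t)} = 1/(s + 1).

F(s) = 1/(s + 1)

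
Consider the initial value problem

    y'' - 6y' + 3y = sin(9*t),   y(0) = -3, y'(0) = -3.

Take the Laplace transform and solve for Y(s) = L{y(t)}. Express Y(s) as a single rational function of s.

Y(s) = (-3*s^3 + 15*s^2 - 243*s + 1224)/(s^4 - 6*s^3 + 84*s^2 - 486*s + 243)

Laplace-transform each side.
The derivative rules (L{y''} = s^2 Y - s·y(0) - y'(0) and L{y'} = sY - y(0), with y(0) = -3, y'(0) = -3) turn the left side into (s^2 - 6*s + 3)Y - (-3*s + 15).
The right side is L{sin(9*t)} = 9/(s^2 + 81).
So (s^2 - 6*s + 3)Y = 9/(s^2 + 81) + (-3*s + 15).
Isolate Y and clear denominators.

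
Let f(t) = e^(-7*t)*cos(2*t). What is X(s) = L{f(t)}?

L{cos(2t)} = s/(s^2 + 4).
By the first shifting theorem, multiplying by e^(-7t) replaces s with s + 7.

X(s) = (s + 7)/((s + 7)^2 + 4)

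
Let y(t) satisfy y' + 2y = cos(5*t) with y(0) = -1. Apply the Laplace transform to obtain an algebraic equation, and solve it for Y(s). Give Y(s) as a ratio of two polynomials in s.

Transform both sides with L{·}.
The derivative rules (L{y'} = sY - y(0) = sY - (-1)) turn the left side into (s + 2)Y - (-1).
The right side is L{cos(5*t)} = s/(s^2 + 25).
So (s + 2)Y = s/(s^2 + 25) + (-1).
Divide through and combine into a single rational function.

Y(s) = (-s^2 + s - 25)/(s^3 + 2*s^2 + 25*s + 50)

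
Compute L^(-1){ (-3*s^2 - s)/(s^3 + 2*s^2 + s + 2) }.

sin(t) - cos(t) - 2*exp(-2*t)

Factor the denominator: s^3 + 2*s^2 + s + 2 = (s + 2)*(s^2 + 1).
Partial fraction decomposition gives [-2/(s + 2)] + [-s/(s^2 + 1)] + [1/(s^2 + 1)].
Invert each term: -2/(s + 2) ↔ -2e^(-2t); -1·s/(s^2 + 1) ↔ -cos(t); 1·1/(s^2 + 1) ↔ sin(t).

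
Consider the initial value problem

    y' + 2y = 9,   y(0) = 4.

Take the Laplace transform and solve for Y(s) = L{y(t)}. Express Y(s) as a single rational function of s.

Apply the Laplace transform to the equation.
Using L{y'} = sY - y(0) = sY - 4, the left side becomes (s + 2)Y - (4).
The right side is L{9} = 9/s.
So (s + 2)Y = 9/s + (4).
Isolate Y and clear denominators.

Y(s) = (4*s + 9)/(s^2 + 2*s)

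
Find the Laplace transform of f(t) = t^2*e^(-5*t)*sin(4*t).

8*(3*s^2 + 30*s + 59)/(s^2 + 10*s + 41)^3

L{sin(4t)} = 4/(s^2 + 16).
Multiplying by e^(-5t) shifts s → s + 5, so L{e^(-5*t)*sin(4*t)} = 4/((s + 5)^2 + 16).
Then apply L{t^2·g(t)} = (-1)^2 d^2/ds^2[G(s)] with G(s) = 4/((s + 5)^2 + 16):
differentiating 2 times and applying the sign gives 8*(3*s^2 + 30*s + 59)/(s^2 + 10*s + 41)^3.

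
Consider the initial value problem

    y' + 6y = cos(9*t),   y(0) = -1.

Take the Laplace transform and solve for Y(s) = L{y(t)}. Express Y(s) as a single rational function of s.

Y(s) = (-s^2 + s - 81)/(s^3 + 6*s^2 + 81*s + 486)

Laplace-transform each side.
With L{y'} = sY - y(0) = sY - (-1): the LHS transforms to (s + 6)Y - (-1).
The right side is L{cos(9*t)} = s/(s^2 + 81).
So (s + 6)Y = s/(s^2 + 81) + (-1).
Divide through and combine into a single rational function.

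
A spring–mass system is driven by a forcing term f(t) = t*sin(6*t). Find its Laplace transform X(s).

X(s) = 12*s/(s^2 + 36)^2

L{sin(6t)} = 6/(s^2 + 36).
Then apply L{t·g(t)} = -d/ds[G(s)] with G(s) = 6/(s^2 + 36):
differentiating 1 time and applying the sign gives 12*s/(s^2 + 36)^2.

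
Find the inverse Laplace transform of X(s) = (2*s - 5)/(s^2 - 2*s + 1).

-3*t*exp(t) + 2*exp(t)

Factor the denominator: s^2 - 2*s + 1 = (s - 1)^2.
Partial fraction decomposition gives [2/(s - 1)] + [-3/(s - 1)^2].
Invert each term: 2/(s - 1) ↔ 2e^(t); -3/(s - 1)^2 ↔ -3t·e^(t).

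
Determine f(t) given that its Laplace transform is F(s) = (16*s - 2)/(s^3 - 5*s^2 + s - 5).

Factor the denominator: s^3 - 5*s^2 + s - 5 = (s - 5)*(s^2 + 1).
Partial fraction decomposition gives [3/(s - 5)] + [-3*s/(s^2 + 1)] + [1/(s^2 + 1)].
Invert each term: 3/(s - 5) ↔ 3e^(5t); -3·s/(s^2 + 1) ↔ -3cos(t); 1·1/(s^2 + 1) ↔ sin(t).

f(t) = 3*exp(5*t) + sin(t) - 3*cos(t)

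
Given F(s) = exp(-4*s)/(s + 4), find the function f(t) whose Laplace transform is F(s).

The factor e^(-4s) signals a time shift by c = 4 (second shifting theorem).
L{e^(-4t)} = 1/(s + 4), so L^-1{1/(s + 4)} = exp(-4*t).
Hence the inverse is u(t - 4) times that function evaluated at t - 4.

f(t) = Heaviside(t - 4)*(exp(-4*t + 16))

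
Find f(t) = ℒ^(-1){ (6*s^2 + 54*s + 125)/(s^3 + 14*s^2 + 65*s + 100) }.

f(t) = -5*t*exp(-5*t) + 5*exp(-4*t) + exp(-5*t)

Factor the denominator: s^3 + 14*s^2 + 65*s + 100 = (s + 4)*(s + 5)^2.
Partial fraction decomposition gives [1/(s + 5)] + [-5/(s + 5)^2] + [5/(s + 4)].
Invert each term: 1/(s + 5) ↔ e^(-5t); -5/(s + 5)^2 ↔ -5t·e^(-5t); 5/(s + 4) ↔ 5e^(-4t).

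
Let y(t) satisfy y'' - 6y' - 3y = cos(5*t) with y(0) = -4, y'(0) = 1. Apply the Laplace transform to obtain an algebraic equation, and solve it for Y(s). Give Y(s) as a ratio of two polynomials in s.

Take the Laplace transform of both sides.
Using L{y''} = s^2 Y - s·y(0) - y'(0) and L{y'} = sY - y(0), with y(0) = -4, y'(0) = 1, the left side becomes (s^2 - 6*s - 3)Y - (-4*s + 25).
The right side is L{cos(5*t)} = s/(s^2 + 25).
So (s^2 - 6*s - 3)Y = s/(s^2 + 25) + (-4*s + 25).
Isolate Y and clear denominators.

Y(s) = (-4*s^3 + 25*s^2 - 99*s + 625)/(s^4 - 6*s^3 + 22*s^2 - 150*s - 75)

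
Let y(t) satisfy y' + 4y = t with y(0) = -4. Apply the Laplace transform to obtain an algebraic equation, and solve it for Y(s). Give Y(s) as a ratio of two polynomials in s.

Take the Laplace transform of both sides.
Using L{y'} = sY - y(0) = sY - (-4), the left side becomes (s + 4)Y - (-4).
The right side is L{t} = s^(-2).
So (s + 4)Y = s^(-2) + (-4).
Solve for Y(s) and write it as one ratio of polynomials.

Y(s) = (-4*s^2 + 1)/(s^3 + 4*s^2)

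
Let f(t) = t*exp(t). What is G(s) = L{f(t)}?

L{e^(t)} = 1/(s - 1).
Then apply L{t·g(t)} = -d/ds[H(s)] with H(s) = 1/(s - 1):
differentiating 1 time and applying the sign gives (s - 1)^(-2).

G(s) = (s - 1)^(-2)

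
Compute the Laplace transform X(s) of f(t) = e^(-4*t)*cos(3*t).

X(s) = (s + 4)/((s + 4)^2 + 9)

L{cos(3t)} = s/(s^2 + 9).
By the first shifting theorem, multiplying by e^(-4t) replaces s with s + 4.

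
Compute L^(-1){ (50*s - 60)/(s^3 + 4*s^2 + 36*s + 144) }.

Factor the denominator: s^3 + 4*s^2 + 36*s + 144 = (s + 4)*(s^2 + 36).
Partial fraction decomposition gives [-5/(s + 4)] + [5*s/(s^2 + 36)] + [30/(s^2 + 36)].
Invert each term: -5/(s + 4) ↔ -5e^(-4t); 5·s/(s^2 + 36) ↔ 5cos(6t); 5·6/(s^2 + 36) ↔ 5sin(6t).

5*sin(6*t) + 5*cos(6*t) - 5*exp(-4*t)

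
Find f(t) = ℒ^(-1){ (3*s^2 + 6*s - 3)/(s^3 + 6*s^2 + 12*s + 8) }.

f(t) = -3*t^2*exp(-2*t)/2 - 6*t*exp(-2*t) + 3*exp(-2*t)

Factor the denominator: s^3 + 6*s^2 + 12*s + 8 = (s + 2)^3.
Partial fraction decomposition gives [3/(s + 2)] + [-6/(s + 2)^2] + [-3/(s + 2)^3].
Invert each term: 3/(s + 2) ↔ 3e^(-2t); -6/(s + 2)^2 ↔ -6t·e^(-2t); -3/(s + 2)^3 ↔ (-3/2)t^2·e^(-2t).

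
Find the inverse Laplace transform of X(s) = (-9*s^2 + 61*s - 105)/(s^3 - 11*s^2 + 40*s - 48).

Factor the denominator: s^3 - 11*s^2 + 40*s - 48 = (s - 4)^2*(s - 3).
Partial fraction decomposition gives [-6/(s - 4)] + [-5/(s - 4)^2] + [-3/(s - 3)].
Invert each term: -6/(s - 4) ↔ -6e^(4t); -5/(s - 4)^2 ↔ -5t·e^(4t); -3/(s - 3) ↔ -3e^(3t).

-5*t*exp(4*t) - 6*exp(4*t) - 3*exp(3*t)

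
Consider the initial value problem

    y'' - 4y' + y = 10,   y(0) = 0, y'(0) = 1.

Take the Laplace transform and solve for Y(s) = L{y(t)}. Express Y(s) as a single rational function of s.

Y(s) = (s + 10)/(s^3 - 4*s^2 + s)

Laplace-transform each side.
With L{y''} = s^2 Y - s·y(0) - y'(0) and L{y'} = sY - y(0), with y(0) = 0, y'(0) = 1: the LHS transforms to (s^2 - 4*s + 1)Y - (1).
The right side is L{10} = 10/s.
So (s^2 - 4*s + 1)Y = 10/s + (1).
Divide through and combine into a single rational function.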